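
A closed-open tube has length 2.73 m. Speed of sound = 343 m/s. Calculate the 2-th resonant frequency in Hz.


Given values:
  Tube type: closed-open, L = 2.73 m, c = 343 m/s, n = 2
Formula: f_n = (2n - 1) * c / (4 * L)
Compute 2n - 1 = 2*2 - 1 = 3
Compute 4 * L = 4 * 2.73 = 10.92
f = 3 * 343 / 10.92
f = 94.23

94.23 Hz


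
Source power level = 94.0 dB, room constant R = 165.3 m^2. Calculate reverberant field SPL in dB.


Given values:
  Lw = 94.0 dB, R = 165.3 m^2
Formula: SPL = Lw + 10 * log10(4 / R)
Compute 4 / R = 4 / 165.3 = 0.024198
Compute 10 * log10(0.024198) = -16.1622
SPL = 94.0 + (-16.1622) = 77.84

77.84 dB


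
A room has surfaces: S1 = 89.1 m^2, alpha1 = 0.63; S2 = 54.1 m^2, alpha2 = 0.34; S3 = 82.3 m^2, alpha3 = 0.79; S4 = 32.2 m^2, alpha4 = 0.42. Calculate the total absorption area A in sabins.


Given surfaces:
  Surface 1: 89.1 * 0.63 = 56.133
  Surface 2: 54.1 * 0.34 = 18.394
  Surface 3: 82.3 * 0.79 = 65.017
  Surface 4: 32.2 * 0.42 = 13.524
Formula: A = sum(Si * alpha_i)
A = 56.133 + 18.394 + 65.017 + 13.524
A = 153.07

153.07 sabins


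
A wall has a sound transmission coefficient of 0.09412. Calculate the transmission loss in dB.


Given values:
  tau = 0.09412
Formula: TL = 10 * log10(1 / tau)
Compute 1 / tau = 1 / 0.09412 = 10.6247
Compute log10(10.6247) = 1.026317
TL = 10 * 1.026317 = 10.26

10.26 dB


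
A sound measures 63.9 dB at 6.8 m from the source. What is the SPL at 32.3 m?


Given values:
  SPL1 = 63.9 dB, r1 = 6.8 m, r2 = 32.3 m
Formula: SPL2 = SPL1 - 20 * log10(r2 / r1)
Compute ratio: r2 / r1 = 32.3 / 6.8 = 4.75
Compute log10: log10(4.75) = 0.676694
Compute drop: 20 * 0.676694 = 13.5339
SPL2 = 63.9 - 13.5339 = 50.37

50.37 dB


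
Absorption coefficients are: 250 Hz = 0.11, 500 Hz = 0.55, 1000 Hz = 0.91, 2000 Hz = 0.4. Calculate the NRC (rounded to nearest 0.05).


Given values:
  a_250 = 0.11, a_500 = 0.55
  a_1000 = 0.91, a_2000 = 0.4
Formula: NRC = (a250 + a500 + a1000 + a2000) / 4
Sum = 0.11 + 0.55 + 0.91 + 0.4 = 1.97
NRC = 1.97 / 4 = 0.4925
Rounded to nearest 0.05: 0.5

0.5


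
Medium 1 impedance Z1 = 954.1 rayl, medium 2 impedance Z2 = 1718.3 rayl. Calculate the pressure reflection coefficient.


Given values:
  Z1 = 954.1 rayl, Z2 = 1718.3 rayl
Formula: R = (Z2 - Z1) / (Z2 + Z1)
Numerator: Z2 - Z1 = 1718.3 - 954.1 = 764.2
Denominator: Z2 + Z1 = 1718.3 + 954.1 = 2672.4
R = 764.2 / 2672.4 = 0.286

0.286


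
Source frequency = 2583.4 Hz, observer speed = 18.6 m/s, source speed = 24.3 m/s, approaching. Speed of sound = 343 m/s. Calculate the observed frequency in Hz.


Given values:
  f_s = 2583.4 Hz, v_o = 18.6 m/s, v_s = 24.3 m/s
  Direction: approaching
Formula: f_o = f_s * (c + v_o) / (c - v_s)
Numerator: c + v_o = 343 + 18.6 = 361.6
Denominator: c - v_s = 343 - 24.3 = 318.7
f_o = 2583.4 * 361.6 / 318.7 = 2931.15

2931.15 Hz


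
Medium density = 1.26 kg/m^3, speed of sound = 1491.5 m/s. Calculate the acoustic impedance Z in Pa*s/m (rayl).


Given values:
  rho = 1.26 kg/m^3
  c = 1491.5 m/s
Formula: Z = rho * c
Z = 1.26 * 1491.5
Z = 1879.29

1879.29 rayl


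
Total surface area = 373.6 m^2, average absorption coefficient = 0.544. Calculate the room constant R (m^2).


Given values:
  S = 373.6 m^2, alpha = 0.544
Formula: R = S * alpha / (1 - alpha)
Numerator: 373.6 * 0.544 = 203.2384
Denominator: 1 - 0.544 = 0.456
R = 203.2384 / 0.456 = 445.7

445.7 m^2


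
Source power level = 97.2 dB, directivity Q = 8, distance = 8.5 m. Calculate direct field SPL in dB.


Given values:
  Lw = 97.2 dB, Q = 8, r = 8.5 m
Formula: SPL = Lw + 10 * log10(Q / (4 * pi * r^2))
Compute 4 * pi * r^2 = 4 * pi * 8.5^2 = 907.9203
Compute Q / denom = 8 / 907.9203 = 0.00881135
Compute 10 * log10(0.00881135) = -20.5496
SPL = 97.2 + (-20.5496) = 76.65

76.65 dB


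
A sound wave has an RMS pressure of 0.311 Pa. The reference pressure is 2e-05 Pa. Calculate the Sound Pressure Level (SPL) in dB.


Given values:
  p = 0.311 Pa
  p_ref = 2e-05 Pa
Formula: SPL = 20 * log10(p / p_ref)
Compute ratio: p / p_ref = 0.311 / 2e-05 = 15550
Compute log10: log10(15550) = 4.19173
Multiply: SPL = 20 * 4.19173 = 83.83

83.83 dB


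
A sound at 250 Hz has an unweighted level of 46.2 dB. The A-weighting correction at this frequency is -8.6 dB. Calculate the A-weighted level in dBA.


Given values:
  SPL = 46.2 dB
  A-weighting at 250 Hz = -8.6 dB
Formula: L_A = SPL + A_weight
L_A = 46.2 + (-8.6)
L_A = 37.6

37.6 dBA


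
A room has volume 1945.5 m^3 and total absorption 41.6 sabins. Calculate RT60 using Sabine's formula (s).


Given values:
  V = 1945.5 m^3
  A = 41.6 sabins
Formula: RT60 = 0.161 * V / A
Numerator: 0.161 * 1945.5 = 313.2255
RT60 = 313.2255 / 41.6 = 7.529

7.529 s


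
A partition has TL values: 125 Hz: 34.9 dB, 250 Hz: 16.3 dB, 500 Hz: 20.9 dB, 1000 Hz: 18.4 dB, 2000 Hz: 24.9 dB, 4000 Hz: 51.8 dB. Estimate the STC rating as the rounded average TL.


Given TL values at each frequency:
  125 Hz: 34.9 dB
  250 Hz: 16.3 dB
  500 Hz: 20.9 dB
  1000 Hz: 18.4 dB
  2000 Hz: 24.9 dB
  4000 Hz: 51.8 dB
Formula: STC ~ round(average of TL values)
Sum = 34.9 + 16.3 + 20.9 + 18.4 + 24.9 + 51.8 = 167.2
Average = 167.2 / 6 = 27.87
Rounded: 28

28


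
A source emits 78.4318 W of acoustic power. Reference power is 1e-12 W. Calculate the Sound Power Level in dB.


Given values:
  W = 78.4318 W
  W_ref = 1e-12 W
Formula: SWL = 10 * log10(W / W_ref)
Compute ratio: W / W_ref = 78431800000000
Compute log10: log10(78431800000000) = 13.894492
Multiply: SWL = 10 * 13.894492 = 138.94

138.94 dB


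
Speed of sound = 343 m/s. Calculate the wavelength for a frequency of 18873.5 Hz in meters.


Given values:
  c = 343 m/s, f = 18873.5 Hz
Formula: lambda = c / f
lambda = 343 / 18873.5
lambda = 0.0182

0.0182 m


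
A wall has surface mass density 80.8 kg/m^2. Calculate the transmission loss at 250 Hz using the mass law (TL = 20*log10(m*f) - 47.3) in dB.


Given values:
  m = 80.8 kg/m^2, f = 250 Hz
Formula: TL = 20 * log10(m * f) - 47.3
Compute m * f = 80.8 * 250 = 20200.0
Compute log10(20200.0) = 4.305351
Compute 20 * 4.305351 = 86.107
TL = 86.107 - 47.3 = 38.81

38.81 dB


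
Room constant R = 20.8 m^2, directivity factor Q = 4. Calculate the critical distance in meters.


Given values:
  R = 20.8 m^2, Q = 4
Formula: d_c = 0.141 * sqrt(Q * R)
Compute Q * R = 4 * 20.8 = 83.2
Compute sqrt(83.2) = 9.1214
d_c = 0.141 * 9.1214 = 1.286

1.286 m


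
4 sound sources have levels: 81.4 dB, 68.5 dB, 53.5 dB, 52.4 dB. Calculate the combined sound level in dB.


Formula: L_total = 10 * log10( sum(10^(Li/10)) )
  Source 1: 10^(81.4/10) = 138038426.4603
  Source 2: 10^(68.5/10) = 7079457.8438
  Source 3: 10^(53.5/10) = 223872.1139
  Source 4: 10^(52.4/10) = 173780.0829
Sum of linear values = 145515536.5009
L_total = 10 * log10(145515536.5009) = 81.63

81.63 dB


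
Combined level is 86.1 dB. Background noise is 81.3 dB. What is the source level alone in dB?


Given values:
  L_total = 86.1 dB, L_bg = 81.3 dB
Formula: L_source = 10 * log10(10^(L_total/10) - 10^(L_bg/10))
Convert to linear:
  10^(86.1/10) = 407380277.8041
  10^(81.3/10) = 134896288.2592
Difference: 407380277.8041 - 134896288.2592 = 272483989.5449
L_source = 10 * log10(272483989.5449) = 84.35

84.35 dB


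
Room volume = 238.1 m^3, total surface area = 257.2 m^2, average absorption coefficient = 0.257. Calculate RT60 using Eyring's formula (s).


Given values:
  V = 238.1 m^3, S = 257.2 m^2, alpha = 0.257
Formula: RT60 = 0.161 * V / (-S * ln(1 - alpha))
Compute ln(1 - 0.257) = ln(0.743) = -0.297059
Denominator: -257.2 * -0.297059 = 76.4036
Numerator: 0.161 * 238.1 = 38.3341
RT60 = 38.3341 / 76.4036 = 0.502

0.502 s


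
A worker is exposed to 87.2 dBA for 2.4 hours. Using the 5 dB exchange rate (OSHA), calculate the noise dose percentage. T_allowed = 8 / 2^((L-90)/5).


Given values:
  L = 87.2 dBA, T = 2.4 hours
Formula: T_allowed = 8 / 2^((L - 90) / 5)
Compute exponent: (87.2 - 90) / 5 = -0.56
Compute 2^(-0.56) = 0.678302
T_allowed = 8 / 0.678302 = 11.794157 hours
Dose = (T / T_allowed) * 100
Dose = (2.4 / 11.794157) * 100 = 20.35

20.35 %


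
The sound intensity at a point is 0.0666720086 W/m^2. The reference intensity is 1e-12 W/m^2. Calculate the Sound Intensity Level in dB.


Given values:
  I = 0.0666720086 W/m^2
  I_ref = 1e-12 W/m^2
Formula: SIL = 10 * log10(I / I_ref)
Compute ratio: I / I_ref = 66672008600
Compute log10: log10(66672008600) = 10.823944
Multiply: SIL = 10 * 10.823944 = 108.24

108.24 dB


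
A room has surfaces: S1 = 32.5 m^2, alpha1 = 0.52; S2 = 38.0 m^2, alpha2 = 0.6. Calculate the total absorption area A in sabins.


Given surfaces:
  Surface 1: 32.5 * 0.52 = 16.9
  Surface 2: 38.0 * 0.6 = 22.8
Formula: A = sum(Si * alpha_i)
A = 16.9 + 22.8
A = 39.7

39.7 sabins


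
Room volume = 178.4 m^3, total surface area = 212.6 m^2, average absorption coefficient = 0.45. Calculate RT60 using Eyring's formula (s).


Given values:
  V = 178.4 m^3, S = 212.6 m^2, alpha = 0.45
Formula: RT60 = 0.161 * V / (-S * ln(1 - alpha))
Compute ln(1 - 0.45) = ln(0.55) = -0.597837
Denominator: -212.6 * -0.597837 = 127.1001
Numerator: 0.161 * 178.4 = 28.7224
RT60 = 28.7224 / 127.1001 = 0.226

0.226 s


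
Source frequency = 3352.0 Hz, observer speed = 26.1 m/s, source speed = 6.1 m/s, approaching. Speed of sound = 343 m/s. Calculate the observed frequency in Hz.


Given values:
  f_s = 3352.0 Hz, v_o = 26.1 m/s, v_s = 6.1 m/s
  Direction: approaching
Formula: f_o = f_s * (c + v_o) / (c - v_s)
Numerator: c + v_o = 343 + 26.1 = 369.1
Denominator: c - v_s = 343 - 6.1 = 336.9
f_o = 3352.0 * 369.1 / 336.9 = 3672.38

3672.38 Hz


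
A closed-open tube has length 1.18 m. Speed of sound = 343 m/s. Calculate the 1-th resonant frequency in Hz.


Given values:
  Tube type: closed-open, L = 1.18 m, c = 343 m/s, n = 1
Formula: f_n = (2n - 1) * c / (4 * L)
Compute 2n - 1 = 2*1 - 1 = 1
Compute 4 * L = 4 * 1.18 = 4.72
f = 1 * 343 / 4.72
f = 72.67

72.67 Hz


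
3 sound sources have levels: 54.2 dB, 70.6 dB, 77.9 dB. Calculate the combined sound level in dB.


Formula: L_total = 10 * log10( sum(10^(Li/10)) )
  Source 1: 10^(54.2/10) = 263026.7992
  Source 2: 10^(70.6/10) = 11481536.215
  Source 3: 10^(77.9/10) = 61659500.1861
Sum of linear values = 73404063.2003
L_total = 10 * log10(73404063.2003) = 78.66

78.66 dB


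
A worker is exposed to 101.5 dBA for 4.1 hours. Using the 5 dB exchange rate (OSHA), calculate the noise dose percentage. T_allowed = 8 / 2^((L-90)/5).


Given values:
  L = 101.5 dBA, T = 4.1 hours
Formula: T_allowed = 8 / 2^((L - 90) / 5)
Compute exponent: (101.5 - 90) / 5 = 2.3
Compute 2^(2.3) = 4.924578
T_allowed = 8 / 4.924578 = 1.624505 hours
Dose = (T / T_allowed) * 100
Dose = (4.1 / 1.624505) * 100 = 252.38

252.38 %


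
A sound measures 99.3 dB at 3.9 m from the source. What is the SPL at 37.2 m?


Given values:
  SPL1 = 99.3 dB, r1 = 3.9 m, r2 = 37.2 m
Formula: SPL2 = SPL1 - 20 * log10(r2 / r1)
Compute ratio: r2 / r1 = 37.2 / 3.9 = 9.5385
Compute log10: log10(9.5385) = 0.97948
Compute drop: 20 * 0.97948 = 19.5896
SPL2 = 99.3 - 19.5896 = 79.71

79.71 dB


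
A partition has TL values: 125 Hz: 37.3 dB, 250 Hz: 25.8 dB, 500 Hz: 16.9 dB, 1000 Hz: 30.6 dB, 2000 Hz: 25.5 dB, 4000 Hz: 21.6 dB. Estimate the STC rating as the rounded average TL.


Given TL values at each frequency:
  125 Hz: 37.3 dB
  250 Hz: 25.8 dB
  500 Hz: 16.9 dB
  1000 Hz: 30.6 dB
  2000 Hz: 25.5 dB
  4000 Hz: 21.6 dB
Formula: STC ~ round(average of TL values)
Sum = 37.3 + 25.8 + 16.9 + 30.6 + 25.5 + 21.6 = 157.7
Average = 157.7 / 6 = 26.28
Rounded: 26

26


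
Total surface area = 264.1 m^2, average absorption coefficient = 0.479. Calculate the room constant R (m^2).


Given values:
  S = 264.1 m^2, alpha = 0.479
Formula: R = S * alpha / (1 - alpha)
Numerator: 264.1 * 0.479 = 126.5039
Denominator: 1 - 0.479 = 0.521
R = 126.5039 / 0.521 = 242.81

242.81 m^2


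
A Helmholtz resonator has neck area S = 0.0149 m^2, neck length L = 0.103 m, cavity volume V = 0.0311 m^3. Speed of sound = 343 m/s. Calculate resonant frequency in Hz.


Given values:
  S = 0.0149 m^2, L = 0.103 m, V = 0.0311 m^3, c = 343 m/s
Formula: f = (c / (2*pi)) * sqrt(S / (V * L))
Compute V * L = 0.0311 * 0.103 = 0.0032033
Compute S / (V * L) = 0.0149 / 0.0032033 = 4.6515
Compute sqrt(4.6515) = 2.156734
Compute c / (2*pi) = 343 / 6.283185 = 54.590148
f = 54.590148 * 2.156734 = 117.74

117.74 Hz


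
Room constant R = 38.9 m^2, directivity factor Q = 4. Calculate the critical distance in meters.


Given values:
  R = 38.9 m^2, Q = 4
Formula: d_c = 0.141 * sqrt(Q * R)
Compute Q * R = 4 * 38.9 = 155.6
Compute sqrt(155.6) = 12.474
d_c = 0.141 * 12.474 = 1.759

1.759 m


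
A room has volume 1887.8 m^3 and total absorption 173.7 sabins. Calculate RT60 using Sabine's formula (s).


Given values:
  V = 1887.8 m^3
  A = 173.7 sabins
Formula: RT60 = 0.161 * V / A
Numerator: 0.161 * 1887.8 = 303.9358
RT60 = 303.9358 / 173.7 = 1.75

1.75 s


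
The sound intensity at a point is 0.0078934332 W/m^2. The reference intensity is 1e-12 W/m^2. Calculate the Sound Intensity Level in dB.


Given values:
  I = 0.0078934332 W/m^2
  I_ref = 1e-12 W/m^2
Formula: SIL = 10 * log10(I / I_ref)
Compute ratio: I / I_ref = 7893433200
Compute log10: log10(7893433200) = 9.897266
Multiply: SIL = 10 * 9.897266 = 98.97

98.97 dB


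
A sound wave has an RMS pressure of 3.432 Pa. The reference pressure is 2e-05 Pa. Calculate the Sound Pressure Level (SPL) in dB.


Given values:
  p = 3.432 Pa
  p_ref = 2e-05 Pa
Formula: SPL = 20 * log10(p / p_ref)
Compute ratio: p / p_ref = 3.432 / 2e-05 = 171600
Compute log10: log10(171600) = 5.234517
Multiply: SPL = 20 * 5.234517 = 104.69

104.69 dB


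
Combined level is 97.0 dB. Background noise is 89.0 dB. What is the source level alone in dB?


Given values:
  L_total = 97.0 dB, L_bg = 89.0 dB
Formula: L_source = 10 * log10(10^(L_total/10) - 10^(L_bg/10))
Convert to linear:
  10^(97.0/10) = 5011872336.2727
  10^(89.0/10) = 794328234.7243
Difference: 5011872336.2727 - 794328234.7243 = 4217544101.5484
L_source = 10 * log10(4217544101.5484) = 96.25

96.25 dB


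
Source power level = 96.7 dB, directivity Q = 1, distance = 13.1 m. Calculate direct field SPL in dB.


Given values:
  Lw = 96.7 dB, Q = 1, r = 13.1 m
Formula: SPL = Lw + 10 * log10(Q / (4 * pi * r^2))
Compute 4 * pi * r^2 = 4 * pi * 13.1^2 = 2156.5149
Compute Q / denom = 1 / 2156.5149 = 0.00046371
Compute 10 * log10(0.00046371) = -33.3375
SPL = 96.7 + (-33.3375) = 63.36

63.36 dB


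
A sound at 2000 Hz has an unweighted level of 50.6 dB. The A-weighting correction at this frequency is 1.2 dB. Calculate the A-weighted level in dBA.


Given values:
  SPL = 50.6 dB
  A-weighting at 2000 Hz = 1.2 dB
Formula: L_A = SPL + A_weight
L_A = 50.6 + (1.2)
L_A = 51.8

51.8 dBA


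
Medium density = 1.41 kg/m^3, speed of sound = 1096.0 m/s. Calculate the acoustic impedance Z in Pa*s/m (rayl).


Given values:
  rho = 1.41 kg/m^3
  c = 1096.0 m/s
Formula: Z = rho * c
Z = 1.41 * 1096.0
Z = 1545.36

1545.36 rayl


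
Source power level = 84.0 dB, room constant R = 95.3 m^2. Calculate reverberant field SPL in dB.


Given values:
  Lw = 84.0 dB, R = 95.3 m^2
Formula: SPL = Lw + 10 * log10(4 / R)
Compute 4 / R = 4 / 95.3 = 0.041973
Compute 10 * log10(0.041973) = -13.7703
SPL = 84.0 + (-13.7703) = 70.23

70.23 dB


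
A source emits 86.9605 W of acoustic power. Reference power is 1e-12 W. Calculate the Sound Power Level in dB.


Given values:
  W = 86.9605 W
  W_ref = 1e-12 W
Formula: SWL = 10 * log10(W / W_ref)
Compute ratio: W / W_ref = 86960500000000
Compute log10: log10(86960500000000) = 13.939322
Multiply: SWL = 10 * 13.939322 = 139.39

139.39 dB


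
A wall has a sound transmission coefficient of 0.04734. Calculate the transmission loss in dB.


Given values:
  tau = 0.04734
Formula: TL = 10 * log10(1 / tau)
Compute 1 / tau = 1 / 0.04734 = 21.1238
Compute log10(21.1238) = 1.324772
TL = 10 * 1.324772 = 13.25

13.25 dB


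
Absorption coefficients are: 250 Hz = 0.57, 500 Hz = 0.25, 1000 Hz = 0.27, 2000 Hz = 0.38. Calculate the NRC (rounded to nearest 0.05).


Given values:
  a_250 = 0.57, a_500 = 0.25
  a_1000 = 0.27, a_2000 = 0.38
Formula: NRC = (a250 + a500 + a1000 + a2000) / 4
Sum = 0.57 + 0.25 + 0.27 + 0.38 = 1.47
NRC = 1.47 / 4 = 0.3675
Rounded to nearest 0.05: 0.35

0.35


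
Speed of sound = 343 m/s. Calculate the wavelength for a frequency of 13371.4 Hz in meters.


Given values:
  c = 343 m/s, f = 13371.4 Hz
Formula: lambda = c / f
lambda = 343 / 13371.4
lambda = 0.0257

0.0257 m


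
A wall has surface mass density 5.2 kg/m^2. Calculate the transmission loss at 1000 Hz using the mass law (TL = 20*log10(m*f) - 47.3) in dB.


Given values:
  m = 5.2 kg/m^2, f = 1000 Hz
Formula: TL = 20 * log10(m * f) - 47.3
Compute m * f = 5.2 * 1000 = 5200.0
Compute log10(5200.0) = 3.716003
Compute 20 * 3.716003 = 74.3201
TL = 74.3201 - 47.3 = 27.02

27.02 dB


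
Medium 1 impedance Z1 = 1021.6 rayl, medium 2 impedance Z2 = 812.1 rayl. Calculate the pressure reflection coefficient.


Given values:
  Z1 = 1021.6 rayl, Z2 = 812.1 rayl
Formula: R = (Z2 - Z1) / (Z2 + Z1)
Numerator: Z2 - Z1 = 812.1 - 1021.6 = -209.5
Denominator: Z2 + Z1 = 812.1 + 1021.6 = 1833.7
R = -209.5 / 1833.7 = -0.1142

-0.1142


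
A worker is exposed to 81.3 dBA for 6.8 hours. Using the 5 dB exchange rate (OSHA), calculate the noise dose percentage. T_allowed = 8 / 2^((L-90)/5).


Given values:
  L = 81.3 dBA, T = 6.8 hours
Formula: T_allowed = 8 / 2^((L - 90) / 5)
Compute exponent: (81.3 - 90) / 5 = -1.74
Compute 2^(-1.74) = 0.29937
T_allowed = 8 / 0.29937 = 26.722785 hours
Dose = (T / T_allowed) * 100
Dose = (6.8 / 26.722785) * 100 = 25.45

25.45 %


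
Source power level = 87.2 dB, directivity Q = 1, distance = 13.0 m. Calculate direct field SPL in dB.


Given values:
  Lw = 87.2 dB, Q = 1, r = 13.0 m
Formula: SPL = Lw + 10 * log10(Q / (4 * pi * r^2))
Compute 4 * pi * r^2 = 4 * pi * 13.0^2 = 2123.7166
Compute Q / denom = 1 / 2123.7166 = 0.00047087
Compute 10 * log10(0.00047087) = -33.271
SPL = 87.2 + (-33.271) = 53.93

53.93 dB


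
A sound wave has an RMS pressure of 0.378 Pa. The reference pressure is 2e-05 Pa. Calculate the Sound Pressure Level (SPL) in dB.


Given values:
  p = 0.378 Pa
  p_ref = 2e-05 Pa
Formula: SPL = 20 * log10(p / p_ref)
Compute ratio: p / p_ref = 0.378 / 2e-05 = 18900
Compute log10: log10(18900) = 4.276462
Multiply: SPL = 20 * 4.276462 = 85.53

85.53 dB


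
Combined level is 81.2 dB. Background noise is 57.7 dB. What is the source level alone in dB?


Given values:
  L_total = 81.2 dB, L_bg = 57.7 dB
Formula: L_source = 10 * log10(10^(L_total/10) - 10^(L_bg/10))
Convert to linear:
  10^(81.2/10) = 131825673.8556
  10^(57.7/10) = 588843.6554
Difference: 131825673.8556 - 588843.6554 = 131236830.2002
L_source = 10 * log10(131236830.2002) = 81.18

81.18 dB


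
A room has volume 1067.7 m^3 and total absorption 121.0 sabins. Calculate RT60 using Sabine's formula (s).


Given values:
  V = 1067.7 m^3
  A = 121.0 sabins
Formula: RT60 = 0.161 * V / A
Numerator: 0.161 * 1067.7 = 171.8997
RT60 = 171.8997 / 121.0 = 1.421

1.421 s


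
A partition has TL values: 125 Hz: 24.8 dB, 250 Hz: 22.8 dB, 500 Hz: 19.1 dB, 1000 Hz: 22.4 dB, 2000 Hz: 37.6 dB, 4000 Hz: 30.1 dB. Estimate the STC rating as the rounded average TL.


Given TL values at each frequency:
  125 Hz: 24.8 dB
  250 Hz: 22.8 dB
  500 Hz: 19.1 dB
  1000 Hz: 22.4 dB
  2000 Hz: 37.6 dB
  4000 Hz: 30.1 dB
Formula: STC ~ round(average of TL values)
Sum = 24.8 + 22.8 + 19.1 + 22.4 + 37.6 + 30.1 = 156.8
Average = 156.8 / 6 = 26.13
Rounded: 26

26


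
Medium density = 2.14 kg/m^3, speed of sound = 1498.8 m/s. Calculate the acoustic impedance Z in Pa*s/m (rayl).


Given values:
  rho = 2.14 kg/m^3
  c = 1498.8 m/s
Formula: Z = rho * c
Z = 2.14 * 1498.8
Z = 3207.43

3207.43 rayl


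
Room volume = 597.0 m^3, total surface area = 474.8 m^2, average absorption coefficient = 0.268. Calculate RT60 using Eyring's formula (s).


Given values:
  V = 597.0 m^3, S = 474.8 m^2, alpha = 0.268
Formula: RT60 = 0.161 * V / (-S * ln(1 - alpha))
Compute ln(1 - 0.268) = ln(0.732) = -0.311975
Denominator: -474.8 * -0.311975 = 148.1257
Numerator: 0.161 * 597.0 = 96.117
RT60 = 96.117 / 148.1257 = 0.649

0.649 s


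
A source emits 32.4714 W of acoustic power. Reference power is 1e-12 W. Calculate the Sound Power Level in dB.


Given values:
  W = 32.4714 W
  W_ref = 1e-12 W
Formula: SWL = 10 * log10(W / W_ref)
Compute ratio: W / W_ref = 32471400000000
Compute log10: log10(32471400000000) = 13.511501
Multiply: SWL = 10 * 13.511501 = 135.12

135.12 dB


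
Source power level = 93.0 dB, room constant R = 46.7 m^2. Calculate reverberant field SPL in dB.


Given values:
  Lw = 93.0 dB, R = 46.7 m^2
Formula: SPL = Lw + 10 * log10(4 / R)
Compute 4 / R = 4 / 46.7 = 0.085653
Compute 10 * log10(0.085653) = -10.6726
SPL = 93.0 + (-10.6726) = 82.33

82.33 dB


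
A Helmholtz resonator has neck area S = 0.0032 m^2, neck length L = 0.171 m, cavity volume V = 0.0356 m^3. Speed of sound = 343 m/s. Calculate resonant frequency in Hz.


Given values:
  S = 0.0032 m^2, L = 0.171 m, V = 0.0356 m^3, c = 343 m/s
Formula: f = (c / (2*pi)) * sqrt(S / (V * L))
Compute V * L = 0.0356 * 0.171 = 0.0060876
Compute S / (V * L) = 0.0032 / 0.0060876 = 0.5257
Compute sqrt(0.5257) = 0.725052
Compute c / (2*pi) = 343 / 6.283185 = 54.590148
f = 54.590148 * 0.725052 = 39.58

39.58 Hz


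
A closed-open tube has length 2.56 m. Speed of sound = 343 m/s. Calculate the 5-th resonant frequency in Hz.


Given values:
  Tube type: closed-open, L = 2.56 m, c = 343 m/s, n = 5
Formula: f_n = (2n - 1) * c / (4 * L)
Compute 2n - 1 = 2*5 - 1 = 9
Compute 4 * L = 4 * 2.56 = 10.24
f = 9 * 343 / 10.24
f = 301.46

301.46 Hz


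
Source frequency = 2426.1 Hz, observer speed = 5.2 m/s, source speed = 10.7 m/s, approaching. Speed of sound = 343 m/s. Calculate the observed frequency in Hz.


Given values:
  f_s = 2426.1 Hz, v_o = 5.2 m/s, v_s = 10.7 m/s
  Direction: approaching
Formula: f_o = f_s * (c + v_o) / (c - v_s)
Numerator: c + v_o = 343 + 5.2 = 348.2
Denominator: c - v_s = 343 - 10.7 = 332.3
f_o = 2426.1 * 348.2 / 332.3 = 2542.18

2542.18 Hz


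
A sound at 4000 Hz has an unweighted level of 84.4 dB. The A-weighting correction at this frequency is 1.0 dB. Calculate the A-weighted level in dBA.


Given values:
  SPL = 84.4 dB
  A-weighting at 4000 Hz = 1.0 dB
Formula: L_A = SPL + A_weight
L_A = 84.4 + (1.0)
L_A = 85.4

85.4 dBA


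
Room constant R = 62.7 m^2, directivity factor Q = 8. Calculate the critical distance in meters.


Given values:
  R = 62.7 m^2, Q = 8
Formula: d_c = 0.141 * sqrt(Q * R)
Compute Q * R = 8 * 62.7 = 501.6
Compute sqrt(501.6) = 22.3964
d_c = 0.141 * 22.3964 = 3.158

3.158 m


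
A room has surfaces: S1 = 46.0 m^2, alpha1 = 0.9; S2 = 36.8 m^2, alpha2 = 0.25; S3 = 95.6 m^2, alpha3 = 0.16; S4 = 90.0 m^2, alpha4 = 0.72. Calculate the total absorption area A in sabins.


Given surfaces:
  Surface 1: 46.0 * 0.9 = 41.4
  Surface 2: 36.8 * 0.25 = 9.2
  Surface 3: 95.6 * 0.16 = 15.296
  Surface 4: 90.0 * 0.72 = 64.8
Formula: A = sum(Si * alpha_i)
A = 41.4 + 9.2 + 15.296 + 64.8
A = 130.7

130.7 sabins


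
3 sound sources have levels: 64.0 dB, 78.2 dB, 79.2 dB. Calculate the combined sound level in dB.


Formula: L_total = 10 * log10( sum(10^(Li/10)) )
  Source 1: 10^(64.0/10) = 2511886.4315
  Source 2: 10^(78.2/10) = 66069344.8008
  Source 3: 10^(79.2/10) = 83176377.1103
Sum of linear values = 151757608.3426
L_total = 10 * log10(151757608.3426) = 81.81

81.81 dB


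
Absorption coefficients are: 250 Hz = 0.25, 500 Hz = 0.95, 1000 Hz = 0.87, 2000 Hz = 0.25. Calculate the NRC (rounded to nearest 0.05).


Given values:
  a_250 = 0.25, a_500 = 0.95
  a_1000 = 0.87, a_2000 = 0.25
Formula: NRC = (a250 + a500 + a1000 + a2000) / 4
Sum = 0.25 + 0.95 + 0.87 + 0.25 = 2.32
NRC = 2.32 / 4 = 0.58
Rounded to nearest 0.05: 0.6

0.6


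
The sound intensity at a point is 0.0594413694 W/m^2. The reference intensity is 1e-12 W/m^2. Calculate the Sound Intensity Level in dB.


Given values:
  I = 0.0594413694 W/m^2
  I_ref = 1e-12 W/m^2
Formula: SIL = 10 * log10(I / I_ref)
Compute ratio: I / I_ref = 59441369400
Compute log10: log10(59441369400) = 10.774089
Multiply: SIL = 10 * 10.774089 = 107.74

107.74 dB


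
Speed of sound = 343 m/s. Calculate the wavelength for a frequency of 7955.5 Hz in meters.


Given values:
  c = 343 m/s, f = 7955.5 Hz
Formula: lambda = c / f
lambda = 343 / 7955.5
lambda = 0.0431

0.0431 m


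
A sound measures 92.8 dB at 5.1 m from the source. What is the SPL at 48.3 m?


Given values:
  SPL1 = 92.8 dB, r1 = 5.1 m, r2 = 48.3 m
Formula: SPL2 = SPL1 - 20 * log10(r2 / r1)
Compute ratio: r2 / r1 = 48.3 / 5.1 = 9.4706
Compute log10: log10(9.4706) = 0.976377
Compute drop: 20 * 0.976377 = 19.5275
SPL2 = 92.8 - 19.5275 = 73.27

73.27 dB


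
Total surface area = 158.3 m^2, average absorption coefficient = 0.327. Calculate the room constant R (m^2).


Given values:
  S = 158.3 m^2, alpha = 0.327
Formula: R = S * alpha / (1 - alpha)
Numerator: 158.3 * 0.327 = 51.7641
Denominator: 1 - 0.327 = 0.673
R = 51.7641 / 0.673 = 76.92

76.92 m^2


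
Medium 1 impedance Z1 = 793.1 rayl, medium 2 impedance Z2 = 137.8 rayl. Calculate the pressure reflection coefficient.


Given values:
  Z1 = 793.1 rayl, Z2 = 137.8 rayl
Formula: R = (Z2 - Z1) / (Z2 + Z1)
Numerator: Z2 - Z1 = 137.8 - 793.1 = -655.3
Denominator: Z2 + Z1 = 137.8 + 793.1 = 930.9
R = -655.3 / 930.9 = -0.7039

-0.7039


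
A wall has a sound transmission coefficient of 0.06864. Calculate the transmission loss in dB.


Given values:
  tau = 0.06864
Formula: TL = 10 * log10(1 / tau)
Compute 1 / tau = 1 / 0.06864 = 14.5688
Compute log10(14.5688) = 1.163424
TL = 10 * 1.163424 = 11.63

11.63 dB


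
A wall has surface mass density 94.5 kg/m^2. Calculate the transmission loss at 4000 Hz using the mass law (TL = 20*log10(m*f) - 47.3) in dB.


Given values:
  m = 94.5 kg/m^2, f = 4000 Hz
Formula: TL = 20 * log10(m * f) - 47.3
Compute m * f = 94.5 * 4000 = 378000.0
Compute log10(378000.0) = 5.577492
Compute 20 * 5.577492 = 111.5498
TL = 111.5498 - 47.3 = 64.25

64.25 dB


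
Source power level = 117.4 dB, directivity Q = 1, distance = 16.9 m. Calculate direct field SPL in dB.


Given values:
  Lw = 117.4 dB, Q = 1, r = 16.9 m
Formula: SPL = Lw + 10 * log10(Q / (4 * pi * r^2))
Compute 4 * pi * r^2 = 4 * pi * 16.9^2 = 3589.0811
Compute Q / denom = 1 / 3589.0811 = 0.00027862
Compute 10 * log10(0.00027862) = -35.5499
SPL = 117.4 + (-35.5499) = 81.85

81.85 dB


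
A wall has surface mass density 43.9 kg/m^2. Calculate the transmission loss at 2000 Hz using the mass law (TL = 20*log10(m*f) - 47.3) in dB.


Given values:
  m = 43.9 kg/m^2, f = 2000 Hz
Formula: TL = 20 * log10(m * f) - 47.3
Compute m * f = 43.9 * 2000 = 87800.0
Compute log10(87800.0) = 4.943495
Compute 20 * 4.943495 = 98.8699
TL = 98.8699 - 47.3 = 51.57

51.57 dB


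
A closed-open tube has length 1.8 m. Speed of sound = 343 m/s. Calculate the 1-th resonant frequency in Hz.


Given values:
  Tube type: closed-open, L = 1.8 m, c = 343 m/s, n = 1
Formula: f_n = (2n - 1) * c / (4 * L)
Compute 2n - 1 = 2*1 - 1 = 1
Compute 4 * L = 4 * 1.8 = 7.2
f = 1 * 343 / 7.2
f = 47.64

47.64 Hz


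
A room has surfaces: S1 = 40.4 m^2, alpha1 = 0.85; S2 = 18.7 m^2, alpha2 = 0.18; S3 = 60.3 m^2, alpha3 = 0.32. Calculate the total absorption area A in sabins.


Given surfaces:
  Surface 1: 40.4 * 0.85 = 34.34
  Surface 2: 18.7 * 0.18 = 3.366
  Surface 3: 60.3 * 0.32 = 19.296
Formula: A = sum(Si * alpha_i)
A = 34.34 + 3.366 + 19.296
A = 57.0

57.0 sabins


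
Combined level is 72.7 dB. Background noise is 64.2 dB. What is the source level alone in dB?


Given values:
  L_total = 72.7 dB, L_bg = 64.2 dB
Formula: L_source = 10 * log10(10^(L_total/10) - 10^(L_bg/10))
Convert to linear:
  10^(72.7/10) = 18620871.3666
  10^(64.2/10) = 2630267.9919
Difference: 18620871.3666 - 2630267.9919 = 15990603.3747
L_source = 10 * log10(15990603.3747) = 72.04

72.04 dB


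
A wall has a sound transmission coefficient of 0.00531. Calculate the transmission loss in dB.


Given values:
  tau = 0.00531
Formula: TL = 10 * log10(1 / tau)
Compute 1 / tau = 1 / 0.00531 = 188.3239
Compute log10(188.3239) = 2.274905
TL = 10 * 2.274905 = 22.75

22.75 dB


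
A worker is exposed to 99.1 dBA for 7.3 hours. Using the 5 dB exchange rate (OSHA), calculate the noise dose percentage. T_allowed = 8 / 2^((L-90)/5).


Given values:
  L = 99.1 dBA, T = 7.3 hours
Formula: T_allowed = 8 / 2^((L - 90) / 5)
Compute exponent: (99.1 - 90) / 5 = 1.82
Compute 2^(1.82) = 3.530812
T_allowed = 8 / 3.530812 = 2.265768 hours
Dose = (T / T_allowed) * 100
Dose = (7.3 / 2.265768) * 100 = 322.19

322.19 %


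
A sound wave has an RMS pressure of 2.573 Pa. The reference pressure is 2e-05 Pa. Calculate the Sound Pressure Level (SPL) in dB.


Given values:
  p = 2.573 Pa
  p_ref = 2e-05 Pa
Formula: SPL = 20 * log10(p / p_ref)
Compute ratio: p / p_ref = 2.573 / 2e-05 = 128650
Compute log10: log10(128650) = 5.10941
Multiply: SPL = 20 * 5.10941 = 102.19

102.19 dB


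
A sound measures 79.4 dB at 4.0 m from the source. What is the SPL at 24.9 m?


Given values:
  SPL1 = 79.4 dB, r1 = 4.0 m, r2 = 24.9 m
Formula: SPL2 = SPL1 - 20 * log10(r2 / r1)
Compute ratio: r2 / r1 = 24.9 / 4.0 = 6.225
Compute log10: log10(6.225) = 0.794139
Compute drop: 20 * 0.794139 = 15.8828
SPL2 = 79.4 - 15.8828 = 63.52

63.52 dB


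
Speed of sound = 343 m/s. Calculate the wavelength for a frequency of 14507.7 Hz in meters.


Given values:
  c = 343 m/s, f = 14507.7 Hz
Formula: lambda = c / f
lambda = 343 / 14507.7
lambda = 0.0236

0.0236 m


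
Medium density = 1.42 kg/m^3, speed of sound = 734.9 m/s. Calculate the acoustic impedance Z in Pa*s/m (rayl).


Given values:
  rho = 1.42 kg/m^3
  c = 734.9 m/s
Formula: Z = rho * c
Z = 1.42 * 734.9
Z = 1043.56

1043.56 rayl


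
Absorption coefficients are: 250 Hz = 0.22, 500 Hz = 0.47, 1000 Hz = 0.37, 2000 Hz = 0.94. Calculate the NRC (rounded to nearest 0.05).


Given values:
  a_250 = 0.22, a_500 = 0.47
  a_1000 = 0.37, a_2000 = 0.94
Formula: NRC = (a250 + a500 + a1000 + a2000) / 4
Sum = 0.22 + 0.47 + 0.37 + 0.94 = 2.0
NRC = 2.0 / 4 = 0.5
Rounded to nearest 0.05: 0.5

0.5


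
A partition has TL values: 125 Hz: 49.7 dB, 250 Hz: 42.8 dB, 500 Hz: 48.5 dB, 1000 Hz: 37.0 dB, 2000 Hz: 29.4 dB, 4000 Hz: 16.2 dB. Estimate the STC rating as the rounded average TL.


Given TL values at each frequency:
  125 Hz: 49.7 dB
  250 Hz: 42.8 dB
  500 Hz: 48.5 dB
  1000 Hz: 37.0 dB
  2000 Hz: 29.4 dB
  4000 Hz: 16.2 dB
Formula: STC ~ round(average of TL values)
Sum = 49.7 + 42.8 + 48.5 + 37.0 + 29.4 + 16.2 = 223.6
Average = 223.6 / 6 = 37.27
Rounded: 37

37


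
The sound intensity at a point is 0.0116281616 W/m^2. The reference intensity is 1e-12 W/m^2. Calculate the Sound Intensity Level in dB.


Given values:
  I = 0.0116281616 W/m^2
  I_ref = 1e-12 W/m^2
Formula: SIL = 10 * log10(I / I_ref)
Compute ratio: I / I_ref = 11628161600
Compute log10: log10(11628161600) = 10.065511
Multiply: SIL = 10 * 10.065511 = 100.66

100.66 dB


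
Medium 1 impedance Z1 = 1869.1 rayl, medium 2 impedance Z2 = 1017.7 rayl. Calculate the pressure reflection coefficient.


Given values:
  Z1 = 1869.1 rayl, Z2 = 1017.7 rayl
Formula: R = (Z2 - Z1) / (Z2 + Z1)
Numerator: Z2 - Z1 = 1017.7 - 1869.1 = -851.4
Denominator: Z2 + Z1 = 1017.7 + 1869.1 = 2886.8
R = -851.4 / 2886.8 = -0.2949

-0.2949


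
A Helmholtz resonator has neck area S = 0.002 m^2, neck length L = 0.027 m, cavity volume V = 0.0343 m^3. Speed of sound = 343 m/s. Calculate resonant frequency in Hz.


Given values:
  S = 0.002 m^2, L = 0.027 m, V = 0.0343 m^3, c = 343 m/s
Formula: f = (c / (2*pi)) * sqrt(S / (V * L))
Compute V * L = 0.0343 * 0.027 = 0.0009261
Compute S / (V * L) = 0.002 / 0.0009261 = 2.1596
Compute sqrt(2.1596) = 1.469558
Compute c / (2*pi) = 343 / 6.283185 = 54.590148
f = 54.590148 * 1.469558 = 80.22

80.22 Hz


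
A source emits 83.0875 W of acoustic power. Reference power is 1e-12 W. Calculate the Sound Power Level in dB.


Given values:
  W = 83.0875 W
  W_ref = 1e-12 W
Formula: SWL = 10 * log10(W / W_ref)
Compute ratio: W / W_ref = 83087500000000
Compute log10: log10(83087500000000) = 13.919536
Multiply: SWL = 10 * 13.919536 = 139.2

139.2 dB


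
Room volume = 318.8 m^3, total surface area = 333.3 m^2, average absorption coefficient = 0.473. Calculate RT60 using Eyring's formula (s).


Given values:
  V = 318.8 m^3, S = 333.3 m^2, alpha = 0.473
Formula: RT60 = 0.161 * V / (-S * ln(1 - alpha))
Compute ln(1 - 0.473) = ln(0.527) = -0.640555
Denominator: -333.3 * -0.640555 = 213.497
Numerator: 0.161 * 318.8 = 51.3268
RT60 = 51.3268 / 213.497 = 0.24

0.24 s


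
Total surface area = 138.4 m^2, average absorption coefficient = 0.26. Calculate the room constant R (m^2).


Given values:
  S = 138.4 m^2, alpha = 0.26
Formula: R = S * alpha / (1 - alpha)
Numerator: 138.4 * 0.26 = 35.984
Denominator: 1 - 0.26 = 0.74
R = 35.984 / 0.74 = 48.63

48.63 m^2


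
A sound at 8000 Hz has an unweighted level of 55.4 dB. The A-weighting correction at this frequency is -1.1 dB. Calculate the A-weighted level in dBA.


Given values:
  SPL = 55.4 dB
  A-weighting at 8000 Hz = -1.1 dB
Formula: L_A = SPL + A_weight
L_A = 55.4 + (-1.1)
L_A = 54.3

54.3 dBA


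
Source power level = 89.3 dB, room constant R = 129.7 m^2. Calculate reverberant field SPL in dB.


Given values:
  Lw = 89.3 dB, R = 129.7 m^2
Formula: SPL = Lw + 10 * log10(4 / R)
Compute 4 / R = 4 / 129.7 = 0.03084
Compute 10 * log10(0.03084) = -15.1089
SPL = 89.3 + (-15.1089) = 74.19

74.19 dB


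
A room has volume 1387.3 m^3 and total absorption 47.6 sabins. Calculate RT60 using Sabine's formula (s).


Given values:
  V = 1387.3 m^3
  A = 47.6 sabins
Formula: RT60 = 0.161 * V / A
Numerator: 0.161 * 1387.3 = 223.3553
RT60 = 223.3553 / 47.6 = 4.692

4.692 s


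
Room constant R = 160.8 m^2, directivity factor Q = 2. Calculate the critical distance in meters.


Given values:
  R = 160.8 m^2, Q = 2
Formula: d_c = 0.141 * sqrt(Q * R)
Compute Q * R = 2 * 160.8 = 321.6
Compute sqrt(321.6) = 17.9332
d_c = 0.141 * 17.9332 = 2.529

2.529 m


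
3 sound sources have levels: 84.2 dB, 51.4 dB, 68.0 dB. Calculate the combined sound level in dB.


Formula: L_total = 10 * log10( sum(10^(Li/10)) )
  Source 1: 10^(84.2/10) = 263026799.1895
  Source 2: 10^(51.4/10) = 138038.4265
  Source 3: 10^(68.0/10) = 6309573.4448
Sum of linear values = 269474411.0608
L_total = 10 * log10(269474411.0608) = 84.31

84.31 dB


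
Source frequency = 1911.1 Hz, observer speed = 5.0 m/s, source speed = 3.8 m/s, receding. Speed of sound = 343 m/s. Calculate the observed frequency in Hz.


Given values:
  f_s = 1911.1 Hz, v_o = 5.0 m/s, v_s = 3.8 m/s
  Direction: receding
Formula: f_o = f_s * (c - v_o) / (c + v_s)
Numerator: c - v_o = 343 - 5.0 = 338.0
Denominator: c + v_s = 343 + 3.8 = 346.8
f_o = 1911.1 * 338.0 / 346.8 = 1862.61

1862.61 Hz


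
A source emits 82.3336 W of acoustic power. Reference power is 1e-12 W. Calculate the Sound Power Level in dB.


Given values:
  W = 82.3336 W
  W_ref = 1e-12 W
Formula: SWL = 10 * log10(W / W_ref)
Compute ratio: W / W_ref = 82333600000000
Compute log10: log10(82333600000000) = 13.915577
Multiply: SWL = 10 * 13.915577 = 139.16

139.16 dB


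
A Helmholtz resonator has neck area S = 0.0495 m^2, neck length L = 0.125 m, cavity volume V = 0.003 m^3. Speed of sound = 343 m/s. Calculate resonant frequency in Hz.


Given values:
  S = 0.0495 m^2, L = 0.125 m, V = 0.003 m^3, c = 343 m/s
Formula: f = (c / (2*pi)) * sqrt(S / (V * L))
Compute V * L = 0.003 * 0.125 = 0.000375
Compute S / (V * L) = 0.0495 / 0.000375 = 132.0
Compute sqrt(132.0) = 11.489125
Compute c / (2*pi) = 343 / 6.283185 = 54.590148
f = 54.590148 * 11.489125 = 627.19

627.19 Hz


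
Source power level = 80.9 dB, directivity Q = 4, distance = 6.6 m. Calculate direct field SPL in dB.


Given values:
  Lw = 80.9 dB, Q = 4, r = 6.6 m
Formula: SPL = Lw + 10 * log10(Q / (4 * pi * r^2))
Compute 4 * pi * r^2 = 4 * pi * 6.6^2 = 547.3911
Compute Q / denom = 4 / 547.3911 = 0.00730739
Compute 10 * log10(0.00730739) = -21.3624
SPL = 80.9 + (-21.3624) = 59.54

59.54 dB


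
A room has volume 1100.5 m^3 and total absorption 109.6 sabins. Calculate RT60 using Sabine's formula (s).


Given values:
  V = 1100.5 m^3
  A = 109.6 sabins
Formula: RT60 = 0.161 * V / A
Numerator: 0.161 * 1100.5 = 177.1805
RT60 = 177.1805 / 109.6 = 1.617

1.617 s


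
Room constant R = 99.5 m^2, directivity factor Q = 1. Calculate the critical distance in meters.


Given values:
  R = 99.5 m^2, Q = 1
Formula: d_c = 0.141 * sqrt(Q * R)
Compute Q * R = 1 * 99.5 = 99.5
Compute sqrt(99.5) = 9.975
d_c = 0.141 * 9.975 = 1.406

1.406 m


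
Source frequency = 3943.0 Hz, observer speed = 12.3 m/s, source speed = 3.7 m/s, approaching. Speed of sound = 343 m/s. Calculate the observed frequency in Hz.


Given values:
  f_s = 3943.0 Hz, v_o = 12.3 m/s, v_s = 3.7 m/s
  Direction: approaching
Formula: f_o = f_s * (c + v_o) / (c - v_s)
Numerator: c + v_o = 343 + 12.3 = 355.3
Denominator: c - v_s = 343 - 3.7 = 339.3
f_o = 3943.0 * 355.3 / 339.3 = 4128.94

4128.94 Hz


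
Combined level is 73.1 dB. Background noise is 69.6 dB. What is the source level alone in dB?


Given values:
  L_total = 73.1 dB, L_bg = 69.6 dB
Formula: L_source = 10 * log10(10^(L_total/10) - 10^(L_bg/10))
Convert to linear:
  10^(73.1/10) = 20417379.4467
  10^(69.6/10) = 9120108.3936
Difference: 20417379.4467 - 9120108.3936 = 11297271.0531
L_source = 10 * log10(11297271.0531) = 70.53

70.53 dB


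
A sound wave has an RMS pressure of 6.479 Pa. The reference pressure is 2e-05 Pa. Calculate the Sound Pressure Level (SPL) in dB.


Given values:
  p = 6.479 Pa
  p_ref = 2e-05 Pa
Formula: SPL = 20 * log10(p / p_ref)
Compute ratio: p / p_ref = 6.479 / 2e-05 = 323950
Compute log10: log10(323950) = 5.510478
Multiply: SPL = 20 * 5.510478 = 110.21

110.21 dB


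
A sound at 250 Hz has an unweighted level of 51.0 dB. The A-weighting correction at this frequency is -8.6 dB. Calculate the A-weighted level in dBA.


Given values:
  SPL = 51.0 dB
  A-weighting at 250 Hz = -8.6 dB
Formula: L_A = SPL + A_weight
L_A = 51.0 + (-8.6)
L_A = 42.4

42.4 dBA


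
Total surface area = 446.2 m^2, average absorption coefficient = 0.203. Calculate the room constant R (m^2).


Given values:
  S = 446.2 m^2, alpha = 0.203
Formula: R = S * alpha / (1 - alpha)
Numerator: 446.2 * 0.203 = 90.5786
Denominator: 1 - 0.203 = 0.797
R = 90.5786 / 0.797 = 113.65

113.65 m^2


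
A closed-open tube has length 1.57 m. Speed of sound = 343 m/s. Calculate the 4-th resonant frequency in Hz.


Given values:
  Tube type: closed-open, L = 1.57 m, c = 343 m/s, n = 4
Formula: f_n = (2n - 1) * c / (4 * L)
Compute 2n - 1 = 2*4 - 1 = 7
Compute 4 * L = 4 * 1.57 = 6.28
f = 7 * 343 / 6.28
f = 382.32

382.32 Hz


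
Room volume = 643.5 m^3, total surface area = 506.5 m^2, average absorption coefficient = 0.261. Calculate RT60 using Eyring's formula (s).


Given values:
  V = 643.5 m^3, S = 506.5 m^2, alpha = 0.261
Formula: RT60 = 0.161 * V / (-S * ln(1 - alpha))
Compute ln(1 - 0.261) = ln(0.739) = -0.302457
Denominator: -506.5 * -0.302457 = 153.1945
Numerator: 0.161 * 643.5 = 103.6035
RT60 = 103.6035 / 153.1945 = 0.676

0.676 s


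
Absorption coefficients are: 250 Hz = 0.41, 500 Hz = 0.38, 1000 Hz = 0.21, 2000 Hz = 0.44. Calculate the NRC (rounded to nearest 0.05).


Given values:
  a_250 = 0.41, a_500 = 0.38
  a_1000 = 0.21, a_2000 = 0.44
Formula: NRC = (a250 + a500 + a1000 + a2000) / 4
Sum = 0.41 + 0.38 + 0.21 + 0.44 = 1.44
NRC = 1.44 / 4 = 0.36
Rounded to nearest 0.05: 0.35

0.35


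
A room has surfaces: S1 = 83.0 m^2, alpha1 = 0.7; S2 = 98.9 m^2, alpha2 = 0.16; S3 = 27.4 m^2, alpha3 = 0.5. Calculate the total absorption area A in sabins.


Given surfaces:
  Surface 1: 83.0 * 0.7 = 58.1
  Surface 2: 98.9 * 0.16 = 15.824
  Surface 3: 27.4 * 0.5 = 13.7
Formula: A = sum(Si * alpha_i)
A = 58.1 + 15.824 + 13.7
A = 87.62

87.62 sabins
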